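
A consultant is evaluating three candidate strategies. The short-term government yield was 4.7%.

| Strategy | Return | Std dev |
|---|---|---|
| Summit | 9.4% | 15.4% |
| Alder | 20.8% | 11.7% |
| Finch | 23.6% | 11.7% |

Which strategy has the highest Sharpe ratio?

Finch

Summit: Sharpe ratio = (9.4% − 4.7%) / 15.4% = 0.305
Alder: Sharpe ratio = (20.8% − 4.7%) / 11.7% = 1.376
Finch: Sharpe ratio = (23.6% − 4.7%) / 11.7% = 1.615
Highest: Finch (1.615).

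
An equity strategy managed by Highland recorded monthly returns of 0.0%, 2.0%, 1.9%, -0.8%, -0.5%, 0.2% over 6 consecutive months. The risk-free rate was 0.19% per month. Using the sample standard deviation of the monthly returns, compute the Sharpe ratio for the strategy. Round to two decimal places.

Mean return μ = 2.80 / 6 = 0.4667%
Σ(r − μ)² = 7.2333; sample σ = √(7.2333/5) = 1.2028%
Sharpe = (μ − rf) / σ = (0.4667 − 0.19) / 1.2028 = 0.2767 / 1.2028 = 0.2300

0.23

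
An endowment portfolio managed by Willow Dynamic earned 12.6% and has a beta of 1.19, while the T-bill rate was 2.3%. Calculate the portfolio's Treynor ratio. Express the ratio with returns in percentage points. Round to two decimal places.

8.66

Treynor = (Rp − Rf) / β = (12.6% − 2.3%) / 1.19 = 10.30 / 1.19 = 8.6555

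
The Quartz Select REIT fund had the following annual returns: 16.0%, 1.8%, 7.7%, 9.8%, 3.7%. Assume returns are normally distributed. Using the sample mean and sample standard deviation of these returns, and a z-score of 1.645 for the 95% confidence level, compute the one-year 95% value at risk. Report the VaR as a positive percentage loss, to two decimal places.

1.36

r̄ = (16 + 1.8 + 7.7 + 9.8 + 3.7) / 5 = 7.8000%
Σ(r − r̄)² = (16 − 7.8000)² + (1.8 − 7.8000)² + … = 124.0600
σ = √[124.0600 / 4] = 5.5691%
VaR = −(r̄ − z·σ) = −(7.8000 − 1.645 × 5.5691) = −(-1.3612) = 1.3612%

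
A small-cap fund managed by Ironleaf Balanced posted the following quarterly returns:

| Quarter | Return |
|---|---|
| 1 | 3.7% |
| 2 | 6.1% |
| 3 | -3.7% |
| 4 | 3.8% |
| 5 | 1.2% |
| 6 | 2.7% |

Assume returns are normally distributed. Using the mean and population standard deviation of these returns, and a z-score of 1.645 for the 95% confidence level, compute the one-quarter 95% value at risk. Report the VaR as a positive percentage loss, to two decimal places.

2.73

r̄ = (3.7 + 6.1 − 3.7 + 3.8 + 1.2 + 2.7) / 6 = 13.80 / 6 = 2.3000%
Population std dev = √[56.0200 / 6] = 3.0556%
VaR = −(r̄ − z·σ) = −(2.3000 − 1.645 × 3.0556) = −(-2.7265) = 2.7265%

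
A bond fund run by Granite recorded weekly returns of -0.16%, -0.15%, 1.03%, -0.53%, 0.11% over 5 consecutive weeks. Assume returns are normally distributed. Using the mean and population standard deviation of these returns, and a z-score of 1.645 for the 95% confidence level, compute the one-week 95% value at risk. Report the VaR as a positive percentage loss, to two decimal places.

0.81

μ = (-0.16 − 0.15 + 1.03 − 0.53 + 0.11) / 5 = 0.0600%
Σ(r − μ)² = (-0.16 − 0.0600)² + (-0.15 − 0.0600)² + (1.03 − 0.0600)² + … = 1.3840
population σ = √(1.3840 / 5) = √0.2768 = 0.5261%
VaR = −(μ − z·σ) = −(0.0600 − 1.645 × 0.5261) = −(-0.8054) = 0.8054%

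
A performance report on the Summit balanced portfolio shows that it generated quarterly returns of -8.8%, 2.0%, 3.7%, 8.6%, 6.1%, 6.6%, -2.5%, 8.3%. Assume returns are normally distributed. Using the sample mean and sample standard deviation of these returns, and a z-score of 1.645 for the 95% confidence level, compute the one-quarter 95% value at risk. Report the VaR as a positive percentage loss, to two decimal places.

6.89

μ = (-8.8 + 2 + 3.7 + 8.6 + 6.1 + 6.6 − 2.5 + 8.3) / 8 = 3.0000%
Sample std dev = √[253.0000 / 7] = 6.0119%
VaR = −(μ − z·σ) = −(3.0000 − 1.645 × 6.0119) = −(-6.8896) = 6.8896%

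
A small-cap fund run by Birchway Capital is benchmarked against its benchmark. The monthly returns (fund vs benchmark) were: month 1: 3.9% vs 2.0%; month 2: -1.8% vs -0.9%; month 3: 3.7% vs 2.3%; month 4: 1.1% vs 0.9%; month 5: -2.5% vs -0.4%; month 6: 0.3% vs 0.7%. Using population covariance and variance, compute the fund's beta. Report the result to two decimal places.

r̄p = 0.7833%,  r̄m = 0.7667%
Cov = Σ(rp − r̄p)(rm − r̄m) / 6 = 2.7544
Var(rm) = Σ(rm − r̄m)² / 6 = 1.3389
β = Cov / Var = 2.7544 / 1.3389 = 2.0572

2.06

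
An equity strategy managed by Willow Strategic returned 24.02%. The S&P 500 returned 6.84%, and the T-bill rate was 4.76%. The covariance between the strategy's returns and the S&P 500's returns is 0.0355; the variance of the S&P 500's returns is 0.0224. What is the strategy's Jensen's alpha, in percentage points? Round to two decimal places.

β = Cov / Var = 0.0355 / 0.0224 = 1.5848
E[R] = Rf + β(Rm − Rf) = 4.76% + 1.5848 × (6.84% − 4.76%) = 8.0564%
α = Rp − E[R] = 24.02% − 8.0564% = 15.9636

15.96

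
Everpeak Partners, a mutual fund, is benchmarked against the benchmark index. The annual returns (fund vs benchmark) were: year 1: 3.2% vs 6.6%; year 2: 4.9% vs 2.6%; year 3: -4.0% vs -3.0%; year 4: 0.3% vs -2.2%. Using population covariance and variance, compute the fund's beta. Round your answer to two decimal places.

0.68

r̄p = 1.1000%,  r̄m = 1.0000%
Cov = Σ(rp − r̄p)(rm − r̄m) / 4 = 10.2000
Var(rm) = Σ(rm − r̄m)² / 4 = 15.0400
β = Cov / Var = 10.2000 / 15.0400 = 0.6782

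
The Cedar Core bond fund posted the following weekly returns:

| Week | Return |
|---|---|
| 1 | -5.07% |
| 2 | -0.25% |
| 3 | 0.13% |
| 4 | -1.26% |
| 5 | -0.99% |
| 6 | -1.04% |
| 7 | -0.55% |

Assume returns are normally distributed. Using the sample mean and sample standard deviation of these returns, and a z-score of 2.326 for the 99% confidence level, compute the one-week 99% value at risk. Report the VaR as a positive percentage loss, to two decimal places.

5.33

r̄ = (-5.07 − 0.25 + 0.13 − 1.26 − 0.99 − 1.04 − 0.55) / 7 = -9.030 / 7 = -1.2900%
Σ(r − r̄)² = 18.0874; sample σ = √(18.0874/6) = 1.7363%
VaR = −(r̄ − z·σ) = −(-1.2900 − 2.326 × 1.7363) = −(-5.3286) = 5.3286%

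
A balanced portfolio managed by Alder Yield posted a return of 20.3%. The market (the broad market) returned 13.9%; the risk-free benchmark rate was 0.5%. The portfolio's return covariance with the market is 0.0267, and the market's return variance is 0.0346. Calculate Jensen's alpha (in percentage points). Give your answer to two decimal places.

β = Cov / Var = 0.0267 / 0.0346 = 0.7717
E[R] = Rf + β(Rm − Rf) = 0.5% + 0.7717 × (13.9% − 0.5%) = 10.8408%
α = Rp − E[R] = 20.3% − 10.8408% = 9.4592

9.46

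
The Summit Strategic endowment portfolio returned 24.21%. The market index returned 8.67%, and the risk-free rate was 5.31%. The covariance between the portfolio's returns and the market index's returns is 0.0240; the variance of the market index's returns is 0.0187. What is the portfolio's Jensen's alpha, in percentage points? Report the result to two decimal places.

β = Cov / Var = 0.0240 / 0.0187 = 1.2834
E[R] = Rf + β(Rm − Rf) = 5.31% + 1.2834 × (8.67% − 5.31%) = 9.6222%
α = Rp − E[R] = 24.21% − 9.6222% = 14.5878

14.59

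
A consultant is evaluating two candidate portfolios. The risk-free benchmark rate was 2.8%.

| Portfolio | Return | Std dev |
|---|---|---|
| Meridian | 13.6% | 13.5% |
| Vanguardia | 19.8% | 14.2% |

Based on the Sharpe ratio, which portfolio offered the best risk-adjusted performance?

Vanguardia

Meridian: Sharpe ratio = (13.6% − 2.8%) / 13.5% = 0.800
Vanguardia: Sharpe ratio = (19.8% − 2.8%) / 14.2% = 1.197
Highest: Vanguardia (1.197).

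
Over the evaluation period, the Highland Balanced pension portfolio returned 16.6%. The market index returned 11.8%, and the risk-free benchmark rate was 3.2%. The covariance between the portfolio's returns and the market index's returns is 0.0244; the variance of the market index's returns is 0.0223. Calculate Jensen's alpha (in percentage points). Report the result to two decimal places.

β = Cov / Var = 0.0244 / 0.0223 = 1.0942
E[R] = Rf + β(Rm − Rf) = 3.2% + 1.0942 × (11.8% − 3.2%) = 12.6101%
α = Rp − E[R] = 16.6% − 12.6101% = 3.9899

3.99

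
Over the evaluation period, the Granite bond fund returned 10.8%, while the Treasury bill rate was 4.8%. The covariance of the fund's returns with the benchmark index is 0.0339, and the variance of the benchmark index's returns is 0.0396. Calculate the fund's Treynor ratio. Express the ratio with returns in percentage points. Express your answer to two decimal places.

β = Cov / Var = 0.0339 / 0.0396 = 0.8561
Treynor = (Rp − Rf) / β = (10.8% − 4.8%) / 0.8561 = 6.00 / 0.8561 = 7.0085

7.01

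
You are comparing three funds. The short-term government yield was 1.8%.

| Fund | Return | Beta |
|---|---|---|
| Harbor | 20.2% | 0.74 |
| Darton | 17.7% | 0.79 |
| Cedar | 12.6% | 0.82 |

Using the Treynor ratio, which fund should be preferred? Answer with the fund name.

Harbor

Harbor: Treynor = (20.2% − 1.8%) / 0.74 = 24.865
Darton: Treynor = (17.7% − 1.8%) / 0.79 = 20.127
Cedar: Treynor = (12.6% − 1.8%) / 0.82 = 13.171
Highest: Harbor (24.865).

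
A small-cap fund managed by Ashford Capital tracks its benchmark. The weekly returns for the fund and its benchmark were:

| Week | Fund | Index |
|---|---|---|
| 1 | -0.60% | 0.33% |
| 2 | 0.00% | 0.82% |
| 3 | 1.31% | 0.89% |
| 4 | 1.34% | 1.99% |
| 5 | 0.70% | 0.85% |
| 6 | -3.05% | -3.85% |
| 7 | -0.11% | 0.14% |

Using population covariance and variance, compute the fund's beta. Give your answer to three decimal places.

0.767

r̄p = -0.0586%,  r̄m = 0.1671%
Cov = Σ(rp − r̄p)(rm − r̄m) / 7 = 2.2893
Var(rm) = Σ(rm − r̄m)² / 7 = 2.9861
β = Cov / Var = 2.2893 / 2.9861 = 0.7667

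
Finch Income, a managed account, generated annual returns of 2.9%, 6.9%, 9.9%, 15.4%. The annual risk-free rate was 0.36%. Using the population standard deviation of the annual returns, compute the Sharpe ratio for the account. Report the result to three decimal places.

1.845

r̄ = (2.9 + 6.9 + 9.9 + 15.4) / 4 = 8.7750%
Population σ = √[Σ(r − r̄)² / 4] = √[83.1875 / 4] = √20.7969 = 4.5604%
Sharpe = (r̄ − rf) / σ = (8.7750 − 0.36) / 4.5604 = 8.4150 / 4.5604 = 1.8452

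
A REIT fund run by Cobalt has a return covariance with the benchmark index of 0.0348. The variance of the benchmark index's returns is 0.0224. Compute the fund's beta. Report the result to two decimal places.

β = Cov(Rp, Rm) / Var(Rm) = 0.0348 / 0.0224 = 1.5536

1.55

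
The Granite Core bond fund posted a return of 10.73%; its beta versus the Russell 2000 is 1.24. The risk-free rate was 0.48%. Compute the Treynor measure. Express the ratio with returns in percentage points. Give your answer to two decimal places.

Treynor = (Rp − Rf) / β = (10.73% − 0.48%) / 1.24 = 10.25 / 1.24 = 8.2661

8.27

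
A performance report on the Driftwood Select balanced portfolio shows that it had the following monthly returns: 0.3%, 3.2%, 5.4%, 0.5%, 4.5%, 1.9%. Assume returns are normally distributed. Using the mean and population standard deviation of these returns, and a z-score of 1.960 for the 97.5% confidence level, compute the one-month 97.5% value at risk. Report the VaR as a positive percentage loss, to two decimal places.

1.12

Mean return r̄ = 15.80 / 6 = 2.6333%
Σ(r − r̄)² = (0.3 − 2.6333)² + (3.2 − 2.6333)² + … = 21.9933
population σ = √(21.9933 / 6) = √3.6656 = 1.9146%
VaR = −(r̄ − z·σ) = −(2.6333 − 1.960 × 1.9146) = −(-1.1193) = 1.1193%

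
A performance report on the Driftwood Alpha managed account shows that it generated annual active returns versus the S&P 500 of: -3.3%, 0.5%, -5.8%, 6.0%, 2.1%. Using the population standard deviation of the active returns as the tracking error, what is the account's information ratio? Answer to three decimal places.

-0.024

r̄ = (-3.3 + 0.5 − 5.8 + 6 + 2.1) / 5 = -0.1000%
Σ(r − r̄)² = 85.1400; population σ = √(85.1400/5) = 4.1265%
IR = r̄ / tracking error = -0.1000 / 4.1265 = -0.0242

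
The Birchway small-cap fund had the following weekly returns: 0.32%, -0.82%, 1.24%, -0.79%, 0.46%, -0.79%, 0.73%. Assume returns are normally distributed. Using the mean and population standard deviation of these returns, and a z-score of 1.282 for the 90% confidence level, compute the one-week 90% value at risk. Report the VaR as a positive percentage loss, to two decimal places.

Mean return r̄ = 0.350 / 7 = 0.0500%
Population σ = √[Σ(r − r̄)² / 7] = √[4.2876 / 7] = √0.6125 = 0.7826%
VaR = −(r̄ − z·σ) = −(0.0500 − 1.282 × 0.7826) = −(-0.9533) = 0.9533%

0.95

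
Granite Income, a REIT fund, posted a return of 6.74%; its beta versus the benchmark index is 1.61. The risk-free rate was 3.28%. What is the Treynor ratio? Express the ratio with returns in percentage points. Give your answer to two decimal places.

2.15

Treynor = (Rp − Rf) / β = (6.74% − 3.28%) / 1.61 = 3.46 / 1.61 = 2.1491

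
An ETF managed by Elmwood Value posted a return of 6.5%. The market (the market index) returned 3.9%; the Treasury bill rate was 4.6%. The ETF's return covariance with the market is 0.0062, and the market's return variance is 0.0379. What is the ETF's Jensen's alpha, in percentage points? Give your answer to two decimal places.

2.01

β = Cov / Var = 0.0062 / 0.0379 = 0.1636
E[R] = Rf + β(Rm − Rf) = 4.6% + 0.1636 × (3.9% − 4.6%) = 4.4855%
α = Rp − E[R] = 6.5% − 4.4855% = 2.0145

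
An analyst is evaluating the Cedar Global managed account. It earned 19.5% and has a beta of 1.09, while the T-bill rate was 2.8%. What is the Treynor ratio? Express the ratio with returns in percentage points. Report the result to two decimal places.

15.32

Treynor = (Rp − Rf) / β = (19.5% − 2.8%) / 1.09 = 16.70 / 1.09 = 15.3211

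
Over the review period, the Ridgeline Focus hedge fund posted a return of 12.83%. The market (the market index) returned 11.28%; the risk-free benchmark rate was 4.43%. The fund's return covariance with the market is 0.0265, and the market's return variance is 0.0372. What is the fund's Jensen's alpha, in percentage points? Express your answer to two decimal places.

3.52

β = Cov / Var = 0.0265 / 0.0372 = 0.7124
E[R] = Rf + β(Rm − Rf) = 4.43% + 0.7124 × (11.28% − 4.43%) = 9.3099%
α = Rp − E[R] = 12.83% − 9.3099% = 3.5201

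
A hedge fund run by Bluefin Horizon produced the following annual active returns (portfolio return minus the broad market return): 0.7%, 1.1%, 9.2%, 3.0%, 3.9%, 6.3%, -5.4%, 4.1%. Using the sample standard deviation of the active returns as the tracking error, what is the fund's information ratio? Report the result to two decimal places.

0.66

r̄ = (0.7 + 1.1 + 9.2 + 3 + 3.9 + 6.3 − 5.4 + 4.1) / 8 = 22.90 / 8 = 2.8625%
Σ(r − r̄)² = 130.6588; sample σ = √(130.6588/7) = 4.3204%
IR = r̄ / tracking error = 2.8625 / 4.3204 = 0.6626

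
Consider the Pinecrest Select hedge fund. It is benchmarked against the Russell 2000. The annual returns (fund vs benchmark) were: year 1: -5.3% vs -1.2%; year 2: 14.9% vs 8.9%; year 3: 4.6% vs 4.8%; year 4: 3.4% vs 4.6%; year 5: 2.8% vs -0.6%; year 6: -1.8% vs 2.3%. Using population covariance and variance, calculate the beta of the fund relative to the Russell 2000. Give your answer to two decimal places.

r̄p = 3.1000%,  r̄m = 3.1333%
Cov = Σ(rp − r̄p)(rm − r̄m) / 6 = 18.7650
Var(rm) = Σ(rm − r̄m)² / 6 = 11.9322
β = Cov / Var = 18.7650 / 11.9322 = 1.5726

1.57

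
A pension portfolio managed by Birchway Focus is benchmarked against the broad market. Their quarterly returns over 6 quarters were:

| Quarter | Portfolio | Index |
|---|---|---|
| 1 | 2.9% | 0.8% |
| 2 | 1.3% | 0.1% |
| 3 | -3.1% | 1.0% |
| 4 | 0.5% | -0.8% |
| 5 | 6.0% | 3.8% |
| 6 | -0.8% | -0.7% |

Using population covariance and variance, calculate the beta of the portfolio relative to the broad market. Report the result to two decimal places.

1.23

r̄p = 1.1333%,  r̄m = 0.7000%
Cov = Σ(rp − r̄p)(rm − r̄m) / 6 = 2.9250
Var(rm) = Σ(rm − r̄m)² / 6 = 2.3800
β = Cov / Var = 2.9250 / 2.3800 = 1.2290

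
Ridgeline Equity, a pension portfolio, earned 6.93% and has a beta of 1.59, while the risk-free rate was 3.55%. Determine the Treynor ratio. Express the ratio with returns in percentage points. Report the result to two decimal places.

Treynor = (Rp − Rf) / β = (6.93% − 3.55%) / 1.59 = 3.38 / 1.59 = 2.1258

2.13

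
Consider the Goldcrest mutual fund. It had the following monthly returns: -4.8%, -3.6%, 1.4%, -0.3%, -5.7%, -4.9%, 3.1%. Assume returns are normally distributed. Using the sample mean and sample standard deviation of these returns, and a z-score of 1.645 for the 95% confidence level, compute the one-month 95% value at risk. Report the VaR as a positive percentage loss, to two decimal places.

7.85

Mean return r̄ = -14.80 / 7 = -2.1143%
Σ(r − r̄)² = (-4.8 − (-2.1143))² + (-3.6 − (-2.1143))² + … = 72.8686
sample σ = √(72.8686 / 6) = √12.1448 = 3.4849%
VaR = −(r̄ − z·σ) = −(-2.1143 − 1.645 × 3.4849) = −(-7.8470) = 7.8470%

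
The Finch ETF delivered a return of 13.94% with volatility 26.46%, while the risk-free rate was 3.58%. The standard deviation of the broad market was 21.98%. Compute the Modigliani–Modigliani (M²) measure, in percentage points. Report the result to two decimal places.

12.19

Sharpe = (Rp − Rf) / σp = (13.94% − 3.58%) / 26.46% = 0.3915
M² = Rf + Sharpe × σm = 3.58% + 0.3915 × 21.98% = 12.1852%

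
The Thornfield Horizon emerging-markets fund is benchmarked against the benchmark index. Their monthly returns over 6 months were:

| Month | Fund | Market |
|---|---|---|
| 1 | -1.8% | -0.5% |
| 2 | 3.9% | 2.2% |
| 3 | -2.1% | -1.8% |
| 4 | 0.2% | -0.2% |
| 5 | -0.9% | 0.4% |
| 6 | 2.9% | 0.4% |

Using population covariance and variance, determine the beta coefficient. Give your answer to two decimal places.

r̄p = 0.3667%,  r̄m = 0.0833%
Cov = Σ(rp − r̄p)(rm − r̄m) / 6 = 2.3061
Var(rm) = Σ(rm − r̄m)² / 6 = 1.4414
β = Cov / Var = 2.3061 / 1.4414 = 1.5999

1.60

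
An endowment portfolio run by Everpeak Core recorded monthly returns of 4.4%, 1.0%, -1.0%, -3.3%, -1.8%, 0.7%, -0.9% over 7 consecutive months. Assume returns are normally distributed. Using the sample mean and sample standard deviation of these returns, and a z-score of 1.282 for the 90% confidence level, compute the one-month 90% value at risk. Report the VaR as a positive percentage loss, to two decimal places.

r̄ = (4.4 + 1 − 1 − 3.3 − 1.8 + 0.7 − 0.9) / 7 = -0.90 / 7 = -0.1286%
Sample std dev = √[36.6743 / 6] = 2.4723%
VaR = −(r̄ − z·σ) = −(-0.1286 − 1.282 × 2.4723) = −(-3.2981) = 3.2981%

3.30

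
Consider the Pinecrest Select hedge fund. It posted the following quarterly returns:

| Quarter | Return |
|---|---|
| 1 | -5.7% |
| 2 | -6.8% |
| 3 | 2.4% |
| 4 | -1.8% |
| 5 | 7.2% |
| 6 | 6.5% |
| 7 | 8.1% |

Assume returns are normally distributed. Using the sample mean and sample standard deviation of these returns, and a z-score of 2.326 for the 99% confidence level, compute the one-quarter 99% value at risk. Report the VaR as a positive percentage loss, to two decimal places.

13.09

Mean return μ = 9.90 / 7 = 1.4143%
Σ(r − μ)² = (-5.7 − 1.4143)² + (-6.8 − 1.4143)² + (2.4 − 1.4143)² + … = 233.4286
σ = √[233.4286 / 6] = 6.2374%
VaR = −(μ − z·σ) = −(1.4143 − 2.326 × 6.2374) = −(-13.0939) = 13.0939%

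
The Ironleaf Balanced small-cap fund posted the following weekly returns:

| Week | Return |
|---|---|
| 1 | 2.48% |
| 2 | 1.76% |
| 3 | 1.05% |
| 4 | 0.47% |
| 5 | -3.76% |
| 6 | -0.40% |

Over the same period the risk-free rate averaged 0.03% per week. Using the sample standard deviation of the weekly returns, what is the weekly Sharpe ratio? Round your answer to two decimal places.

0.11

Mean return r̄ = 1.600 / 6 = 0.2667%
Sample σ = √[Σ(r − r̄)² / 5] = √[24.4423 / 5] = √4.8885 = 2.2110%
Sharpe = (r̄ − rf) / σ = (0.2667 − 0.03) / 2.2110 = 0.2367 / 2.2110 = 0.1071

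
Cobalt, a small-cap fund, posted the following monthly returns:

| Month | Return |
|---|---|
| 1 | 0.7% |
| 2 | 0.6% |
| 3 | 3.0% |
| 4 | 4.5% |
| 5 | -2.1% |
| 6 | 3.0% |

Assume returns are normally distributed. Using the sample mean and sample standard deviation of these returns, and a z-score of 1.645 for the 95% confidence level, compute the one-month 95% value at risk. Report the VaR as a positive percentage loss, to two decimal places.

r̄ = (0.7 + 0.6 + 3 + 4.5 − 2.1 + 3) / 6 = 1.6167%
Σ(r − r̄)² = 27.8283; sample σ = √(27.8283/5) = 2.3592%
VaR = −(r̄ − z·σ) = −(1.6167 − 1.645 × 2.3592) = −(-2.2642) = 2.2642%

2.26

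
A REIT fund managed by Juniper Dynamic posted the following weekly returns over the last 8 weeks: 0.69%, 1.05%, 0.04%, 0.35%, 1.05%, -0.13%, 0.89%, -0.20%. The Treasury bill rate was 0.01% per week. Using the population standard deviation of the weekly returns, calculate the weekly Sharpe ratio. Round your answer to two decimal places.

r̄ = (0.69 + 1.05 + 0.04 + 0.35 + 1.05 − 0.13 + 0.89 − 0.2) / 8 = 0.4675%
Σ(r − r̄)² = (0.69 − 0.4675)² + (1.05 − 0.4675)² + … = 1.9058
population σ = √(1.9058 / 8) = √0.2382 = 0.4881%
Sharpe = (r̄ − rf) / σ = (0.4675 − 0.01) / 0.4881 = 0.4575 / 0.4881 = 0.9373

0.94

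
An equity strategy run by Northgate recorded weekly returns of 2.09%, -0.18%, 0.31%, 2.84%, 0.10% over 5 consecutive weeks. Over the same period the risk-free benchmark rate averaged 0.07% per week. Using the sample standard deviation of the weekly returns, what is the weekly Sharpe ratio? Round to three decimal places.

0.715

r̄ = (2.09 − 0.18 + 0.31 + 2.84 + 0.1) / 5 = 1.0320%
Σ(r − r̄)² = 7.2471; sample σ = √(7.2471/4) = 1.3460%
Sharpe = (r̄ − rf) / σ = (1.0320 − 0.07) / 1.3460 = 0.9620 / 1.3460 = 0.7147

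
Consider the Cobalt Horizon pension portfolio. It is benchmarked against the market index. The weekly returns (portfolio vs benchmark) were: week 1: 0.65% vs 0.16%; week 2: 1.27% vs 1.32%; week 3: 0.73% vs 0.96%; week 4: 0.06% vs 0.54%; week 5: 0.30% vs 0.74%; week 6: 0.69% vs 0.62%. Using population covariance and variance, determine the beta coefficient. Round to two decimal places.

0.63

r̄p = 0.6167%,  r̄m = 0.7233%
Cov = Σ(rp − r̄p)(rm − r̄m) / 6 = 0.0812
Var(rm) = Σ(rm − r̄m)² / 6 = 0.1290
β = Cov / Var = 0.0812 / 0.1290 = 0.6295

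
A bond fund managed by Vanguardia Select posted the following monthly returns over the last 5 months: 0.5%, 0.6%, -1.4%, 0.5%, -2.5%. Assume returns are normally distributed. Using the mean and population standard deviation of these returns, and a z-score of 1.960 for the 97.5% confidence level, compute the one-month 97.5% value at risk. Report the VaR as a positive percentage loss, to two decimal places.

2.94

Mean return r̄ = -2.30 / 5 = -0.4600%
Σ(r − r̄)² = 8.0120; population σ = √(8.0120/5) = 1.2659%
VaR = −(r̄ − z·σ) = −(-0.4600 − 1.960 × 1.2659) = −(-2.9412) = 2.9412%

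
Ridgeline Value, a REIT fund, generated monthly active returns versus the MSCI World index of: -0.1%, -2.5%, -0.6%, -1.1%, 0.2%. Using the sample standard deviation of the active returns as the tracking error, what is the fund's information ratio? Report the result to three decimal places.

-0.772

r̄ = (-0.1 − 2.5 − 0.6 − 1.1 + 0.2) / 5 = -0.8200%
Σ(r − r̄)² = 4.5080; sample σ = √(4.5080/4) = 1.0616%
IR = r̄ / tracking error = -0.8200 / 1.0616 = -0.7724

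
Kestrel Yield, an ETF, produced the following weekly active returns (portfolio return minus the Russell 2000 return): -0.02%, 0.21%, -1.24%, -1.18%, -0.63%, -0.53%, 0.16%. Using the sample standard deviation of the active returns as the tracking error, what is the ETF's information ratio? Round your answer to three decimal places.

-0.764

μ = (-0.02 + 0.21 − 1.24 − 1.18 − 0.63 − 0.53 + 0.16) / 7 = -3.230 / 7 = -0.4614%
Σ(r − μ)² = (-0.02 − (-0.4614))² + (0.21 − (-0.4614))² + … = 2.1875
sample σ = √(2.1875 / 6) = √0.3646 = 0.6038%
IR = μ / tracking error = -0.4614 / 0.6038 = -0.7642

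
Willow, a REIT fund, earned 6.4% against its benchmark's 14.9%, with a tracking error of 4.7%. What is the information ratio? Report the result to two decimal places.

IR = (Rp − Rb) / TE = (6.4% − 14.9%) / 4.7% = -8.50% / 4.7% = -1.8085

-1.81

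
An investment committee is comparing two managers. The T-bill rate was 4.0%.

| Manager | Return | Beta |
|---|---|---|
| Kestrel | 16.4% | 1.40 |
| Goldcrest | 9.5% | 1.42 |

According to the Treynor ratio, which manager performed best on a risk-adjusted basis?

Kestrel: Treynor = (16.4% − 4.0%) / 1.40 = 8.857
Goldcrest: Treynor = (9.5% − 4.0%) / 1.42 = 3.873
Highest: Kestrel (8.857).

Kestrel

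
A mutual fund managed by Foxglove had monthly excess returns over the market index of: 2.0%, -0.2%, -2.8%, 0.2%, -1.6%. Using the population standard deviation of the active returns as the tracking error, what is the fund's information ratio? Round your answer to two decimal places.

-0.29

μ = (2 − 0.2 − 2.8 + 0.2 − 1.6) / 5 = -2.40 / 5 = -0.4800%
Population std dev = √[13.3280 / 5] = 1.6327%
IR = μ / tracking error = -0.4800 / 1.6327 = -0.2940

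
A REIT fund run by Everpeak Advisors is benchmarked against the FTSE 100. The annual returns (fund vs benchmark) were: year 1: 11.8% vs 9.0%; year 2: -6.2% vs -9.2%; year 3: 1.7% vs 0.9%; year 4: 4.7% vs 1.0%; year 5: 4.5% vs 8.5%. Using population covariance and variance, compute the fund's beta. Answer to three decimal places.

r̄p = 3.3000%,  r̄m = 2.0400%
Cov = Σ(rp − r̄p)(rm − r̄m) / 5 = 34.8120
Var(rm) = Σ(rm − r̄m)² / 5 = 43.7784
β = Cov / Var = 34.8120 / 43.7784 = 0.7952

0.795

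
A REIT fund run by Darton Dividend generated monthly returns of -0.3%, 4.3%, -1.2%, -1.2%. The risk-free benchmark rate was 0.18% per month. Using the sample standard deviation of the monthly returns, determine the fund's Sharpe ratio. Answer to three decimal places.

r̄ = (-0.3 + 4.3 − 1.2 − 1.2) / 4 = 0.4000%
Σ(r − r̄)² = 20.8200; sample σ = √(20.8200/3) = 2.6344%
Sharpe = (r̄ − rf) / σ = (0.4000 − 0.18) / 2.6344 = 0.2200 / 2.6344 = 0.0835

0.084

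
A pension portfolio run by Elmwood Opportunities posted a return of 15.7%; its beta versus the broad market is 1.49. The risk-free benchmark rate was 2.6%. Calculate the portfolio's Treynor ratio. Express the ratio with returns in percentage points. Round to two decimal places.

8.79

Treynor = (Rp − Rf) / β = (15.7% − 2.6%) / 1.49 = 13.10 / 1.49 = 8.7919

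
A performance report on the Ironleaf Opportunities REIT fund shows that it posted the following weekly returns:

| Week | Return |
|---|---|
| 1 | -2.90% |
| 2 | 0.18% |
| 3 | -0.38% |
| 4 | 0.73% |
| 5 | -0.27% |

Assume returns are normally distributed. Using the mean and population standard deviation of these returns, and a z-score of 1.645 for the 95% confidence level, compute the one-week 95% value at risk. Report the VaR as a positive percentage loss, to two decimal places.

r̄ = (-2.9 + 0.18 − 0.38 + 0.73 − 0.27) / 5 = -2.640 / 5 = -0.5280%
Population σ = √[Σ(r − r̄)² / 5] = √[7.7987 / 5] = √1.5597 = 1.2489%
VaR = −(r̄ − z·σ) = −(-0.5280 − 1.645 × 1.2489) = −(-2.5824) = 2.5824%

2.58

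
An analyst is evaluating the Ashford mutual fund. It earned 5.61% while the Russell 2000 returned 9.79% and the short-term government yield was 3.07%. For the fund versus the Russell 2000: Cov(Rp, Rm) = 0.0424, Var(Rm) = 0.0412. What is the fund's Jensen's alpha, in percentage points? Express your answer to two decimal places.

β = Cov / Var = 0.0424 / 0.0412 = 1.0291
E[R] = Rf + β(Rm − Rf) = 3.07% + 1.0291 × (9.79% − 3.07%) = 9.9856%
α = Rp − E[R] = 5.61% − 9.9856% = -4.3756

-4.38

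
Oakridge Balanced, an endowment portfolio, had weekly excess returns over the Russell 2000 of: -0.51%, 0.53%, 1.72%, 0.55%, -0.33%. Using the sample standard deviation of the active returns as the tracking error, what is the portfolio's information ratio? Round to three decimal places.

0.442

r̄ = (-0.51 + 0.53 + 1.72 + 0.55 − 0.33) / 5 = 0.3920%
Sample std dev = √[3.1425 / 4] = 0.8864%
IR = r̄ / tracking error = 0.3920 / 0.8864 = 0.4422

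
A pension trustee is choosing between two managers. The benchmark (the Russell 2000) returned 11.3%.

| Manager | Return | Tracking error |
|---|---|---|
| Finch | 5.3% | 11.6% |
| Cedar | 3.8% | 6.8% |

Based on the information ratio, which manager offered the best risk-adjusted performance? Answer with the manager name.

Finch

Finch: IR = (5.3% − 11.3%) / 11.6% = -0.517
Cedar: IR = (3.8% − 11.3%) / 6.8% = -1.103
Highest: Finch (-0.517).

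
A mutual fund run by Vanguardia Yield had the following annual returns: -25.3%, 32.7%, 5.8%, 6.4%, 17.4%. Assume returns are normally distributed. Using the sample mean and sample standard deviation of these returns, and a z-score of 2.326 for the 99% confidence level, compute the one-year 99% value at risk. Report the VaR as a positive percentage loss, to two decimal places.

42.12

Mean return r̄ = 37.00 / 5 = 7.4000%
Sample σ = √[Σ(r − r̄)² / 4] = √[1812.9400 / 4] = √453.2350 = 21.2893%
VaR = −(r̄ − z·σ) = −(7.4000 − 2.326 × 21.2893) = −(-42.1189) = 42.1189%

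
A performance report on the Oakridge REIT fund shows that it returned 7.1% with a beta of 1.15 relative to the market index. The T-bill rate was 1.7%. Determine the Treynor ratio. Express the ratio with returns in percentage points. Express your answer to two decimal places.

Treynor = (Rp − Rf) / β = (7.1% − 1.7%) / 1.15 = 5.40 / 1.15 = 4.6957

4.70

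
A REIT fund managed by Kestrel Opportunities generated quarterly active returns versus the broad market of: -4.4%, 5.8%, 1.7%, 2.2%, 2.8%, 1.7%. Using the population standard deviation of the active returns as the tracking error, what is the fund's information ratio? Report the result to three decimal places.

r̄ = (-4.4 + 5.8 + 1.7 + 2.2 + 2.8 + 1.7) / 6 = 1.6333%
Population std dev = √[55.4533 / 6] = 3.0401%
IR = r̄ / tracking error = 1.6333 / 3.0401 = 0.5373

0.537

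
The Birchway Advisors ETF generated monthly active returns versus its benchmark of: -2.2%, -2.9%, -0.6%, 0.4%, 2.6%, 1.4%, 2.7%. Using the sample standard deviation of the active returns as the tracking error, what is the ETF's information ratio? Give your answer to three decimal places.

r̄ = (-2.2 − 2.9 − 0.6 + 0.4 + 2.6 + 1.4 + 2.7) / 7 = 0.2000%
Σ(r − r̄)² = (-2.2 − 0.2000)² + (-2.9 − 0.2000)² + (-0.6 − 0.2000)² + … = 29.5000
σ = √[29.5000 / 6] = 2.2174%
IR = r̄ / tracking error = 0.2000 / 2.2174 = 0.0902

0.090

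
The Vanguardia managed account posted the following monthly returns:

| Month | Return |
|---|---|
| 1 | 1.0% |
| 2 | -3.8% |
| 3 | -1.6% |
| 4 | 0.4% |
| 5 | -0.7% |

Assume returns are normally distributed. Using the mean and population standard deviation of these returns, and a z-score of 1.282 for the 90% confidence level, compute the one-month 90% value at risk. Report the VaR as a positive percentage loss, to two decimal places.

3.10

r̄ = (1 − 3.8 − 1.6 + 0.4 − 0.7) / 5 = -4.70 / 5 = -0.9400%
Population σ = √[Σ(r − r̄)² / 5] = √[14.2320 / 5] = √2.8464 = 1.6871%
VaR = −(r̄ − z·σ) = −(-0.9400 − 1.282 × 1.6871) = −(-3.1029) = 3.1029%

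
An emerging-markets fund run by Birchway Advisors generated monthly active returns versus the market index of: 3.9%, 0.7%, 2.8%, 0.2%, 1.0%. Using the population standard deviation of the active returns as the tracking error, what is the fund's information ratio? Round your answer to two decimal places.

1.23

r̄ = (3.9 + 0.7 + 2.8 + 0.2 + 1) / 5 = 1.7200%
Σ(r − r̄)² = 9.7880; population σ = √(9.7880/5) = 1.3991%
IR = r̄ / tracking error = 1.7200 / 1.3991 = 1.2294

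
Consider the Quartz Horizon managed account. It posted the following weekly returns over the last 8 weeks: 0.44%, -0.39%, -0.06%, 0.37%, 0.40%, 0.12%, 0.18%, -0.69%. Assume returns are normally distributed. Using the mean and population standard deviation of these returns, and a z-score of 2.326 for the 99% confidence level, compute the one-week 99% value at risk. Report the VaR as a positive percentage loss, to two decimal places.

Mean return μ = 0.370 / 8 = 0.0463%
Population σ = √[Σ(r − μ)² / 8] = √[1.1520 / 8] = √0.1440 = 0.3795%
VaR = −(μ − z·σ) = −(0.0463 − 2.326 × 0.3795) = −(-0.8364) = 0.8364%

0.84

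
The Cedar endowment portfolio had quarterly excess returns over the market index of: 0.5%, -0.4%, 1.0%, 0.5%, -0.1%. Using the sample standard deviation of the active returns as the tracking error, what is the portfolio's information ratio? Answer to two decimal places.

0.54

Mean return r̄ = 1.50 / 5 = 0.3000%
Sample std dev = √[1.2200 / 4] = 0.5523%
IR = r̄ / tracking error = 0.3000 / 0.5523 = 0.5432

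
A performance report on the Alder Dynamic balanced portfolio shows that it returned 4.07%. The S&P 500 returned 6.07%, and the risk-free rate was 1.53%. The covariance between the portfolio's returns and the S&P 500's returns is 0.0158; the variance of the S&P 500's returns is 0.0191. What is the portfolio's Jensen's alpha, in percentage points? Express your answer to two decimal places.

β = Cov / Var = 0.0158 / 0.0191 = 0.8272
E[R] = Rf + β(Rm − Rf) = 1.53% + 0.8272 × (6.07% − 1.53%) = 5.2855%
α = Rp − E[R] = 4.07% − 5.2855% = -1.2155

-1.22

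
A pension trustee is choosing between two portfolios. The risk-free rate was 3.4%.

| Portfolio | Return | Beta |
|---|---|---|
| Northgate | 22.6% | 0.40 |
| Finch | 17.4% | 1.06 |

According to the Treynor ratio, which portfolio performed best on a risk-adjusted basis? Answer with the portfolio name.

Northgate

Northgate: Treynor = (22.6% − 3.4%) / 0.40 = 48.000
Finch: Treynor = (17.4% − 3.4%) / 1.06 = 13.208
Highest: Northgate (48.000).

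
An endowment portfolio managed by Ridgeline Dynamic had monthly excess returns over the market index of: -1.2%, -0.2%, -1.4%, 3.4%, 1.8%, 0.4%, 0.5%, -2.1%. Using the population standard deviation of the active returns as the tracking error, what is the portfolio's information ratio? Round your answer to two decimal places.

0.09

μ = (-1.2 − 0.2 − 1.4 + 3.4 + 1.8 + 0.4 + 0.5 − 2.1) / 8 = 0.1500%
Σ(r − μ)² = (-1.2 − 0.1500)² + (-0.2 − 0.1500)² + … = 22.8800
σ = √[22.8800 / 8] = 1.6912%
IR = μ / tracking error = 0.1500 / 1.6912 = 0.0887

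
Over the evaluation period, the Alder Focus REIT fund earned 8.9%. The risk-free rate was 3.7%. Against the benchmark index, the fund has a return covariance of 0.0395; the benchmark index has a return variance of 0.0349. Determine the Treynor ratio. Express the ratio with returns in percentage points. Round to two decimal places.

β = Cov / Var = 0.0395 / 0.0349 = 1.1318
Treynor = (Rp − Rf) / β = (8.9% − 3.7%) / 1.1318 = 5.20 / 1.1318 = 4.5945

4.59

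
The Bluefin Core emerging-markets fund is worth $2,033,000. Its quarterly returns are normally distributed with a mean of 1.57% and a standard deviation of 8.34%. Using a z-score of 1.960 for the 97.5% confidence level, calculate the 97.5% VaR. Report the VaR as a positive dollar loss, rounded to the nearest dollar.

Return at the 97.5% tail: μ − z·σ = 1.57% − 1.960 × 8.34% = 1.57 − 16.3464 = -14.7764%
VaR = −(-14.7764%) × $2,033,000 = 14.7764% × $2,033,000 = $300,404

$300,404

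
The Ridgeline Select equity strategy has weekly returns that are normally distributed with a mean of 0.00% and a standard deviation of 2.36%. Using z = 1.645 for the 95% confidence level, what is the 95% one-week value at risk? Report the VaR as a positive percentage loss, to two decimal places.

3.88

VaR (as % loss) = −(μ − z·σ) = −(0.00% − 1.645 × 2.36%) = −(-3.8822%) = 3.8822%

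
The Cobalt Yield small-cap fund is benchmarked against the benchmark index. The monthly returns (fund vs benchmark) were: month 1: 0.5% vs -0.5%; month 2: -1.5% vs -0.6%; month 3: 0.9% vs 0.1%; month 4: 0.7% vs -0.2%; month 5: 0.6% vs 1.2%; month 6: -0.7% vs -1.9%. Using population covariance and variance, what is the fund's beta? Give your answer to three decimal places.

0.550

r̄p = 0.0833%,  r̄m = -0.3167%
Cov = Σ(rp − r̄p)(rm − r̄m) / 6 = 0.4681
Var(rm) = Σ(rm − r̄m)² / 6 = 0.8514
β = Cov / Var = 0.4681 / 0.8514 = 0.5498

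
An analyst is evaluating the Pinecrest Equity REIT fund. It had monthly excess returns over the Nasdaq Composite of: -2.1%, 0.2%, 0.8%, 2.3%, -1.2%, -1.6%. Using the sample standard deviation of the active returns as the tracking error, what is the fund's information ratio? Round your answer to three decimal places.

r̄ = (-2.1 + 0.2 + 0.8 + 2.3 − 1.2 − 1.6) / 6 = -0.2667%
Sample σ = √[Σ(r − r̄)² / 5] = √[13.9533 / 5] = √2.7907 = 1.6705%
IR = r̄ / tracking error = -0.2667 / 1.6705 = -0.1597

-0.160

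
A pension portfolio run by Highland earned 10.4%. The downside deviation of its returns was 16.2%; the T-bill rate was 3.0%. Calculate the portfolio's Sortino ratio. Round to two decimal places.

Sortino = (Rp − Rf) / σd = (10.4% − 3.0%) / 16.2% = 7.40% / 16.2% = 0.4568

0.46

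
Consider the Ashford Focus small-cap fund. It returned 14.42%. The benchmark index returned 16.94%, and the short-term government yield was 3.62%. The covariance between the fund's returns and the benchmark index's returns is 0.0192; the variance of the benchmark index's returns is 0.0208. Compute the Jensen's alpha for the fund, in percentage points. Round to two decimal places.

β = Cov / Var = 0.0192 / 0.0208 = 0.9231
E[R] = Rf + β(Rm − Rf) = 3.62% + 0.9231 × (16.94% − 3.62%) = 15.9157%
α = Rp − E[R] = 14.42% − 15.9157% = -1.4957

-1.50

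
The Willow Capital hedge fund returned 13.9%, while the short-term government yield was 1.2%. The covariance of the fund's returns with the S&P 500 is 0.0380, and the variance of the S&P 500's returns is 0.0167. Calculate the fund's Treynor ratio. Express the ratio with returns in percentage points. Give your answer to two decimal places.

5.58

β = Cov / Var = 0.0380 / 0.0167 = 2.2754
Treynor = (Rp − Rf) / β = (13.9% − 1.2%) / 2.2754 = 12.70 / 2.2754 = 5.5814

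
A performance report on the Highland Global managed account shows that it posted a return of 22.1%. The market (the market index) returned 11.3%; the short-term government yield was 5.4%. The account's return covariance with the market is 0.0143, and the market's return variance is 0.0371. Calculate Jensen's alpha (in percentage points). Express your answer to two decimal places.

14.43

β = Cov / Var = 0.0143 / 0.0371 = 0.3854
E[R] = Rf + β(Rm − Rf) = 5.4% + 0.3854 × (11.3% − 5.4%) = 7.6739%
α = Rp − E[R] = 22.1% − 7.6739% = 14.4261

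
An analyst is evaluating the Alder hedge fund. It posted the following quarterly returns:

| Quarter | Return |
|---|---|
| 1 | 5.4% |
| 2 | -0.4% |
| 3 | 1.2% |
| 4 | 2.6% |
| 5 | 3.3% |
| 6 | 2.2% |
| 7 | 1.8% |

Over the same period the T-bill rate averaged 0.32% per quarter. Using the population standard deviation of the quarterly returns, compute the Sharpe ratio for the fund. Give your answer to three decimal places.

Mean return r̄ = 16.10 / 7 = 2.3000%
Σ(r − r̄)² = (5.4 − 2.3000)² + (-0.4 − 2.3000)² + (1.2 − 2.3000)² + … = 19.4600
σ = √[19.4600 / 7] = 1.6673%
Sharpe = (r̄ − rf) / σ = (2.3000 − 0.32) / 1.6673 = 1.9800 / 1.6673 = 1.1875

1.188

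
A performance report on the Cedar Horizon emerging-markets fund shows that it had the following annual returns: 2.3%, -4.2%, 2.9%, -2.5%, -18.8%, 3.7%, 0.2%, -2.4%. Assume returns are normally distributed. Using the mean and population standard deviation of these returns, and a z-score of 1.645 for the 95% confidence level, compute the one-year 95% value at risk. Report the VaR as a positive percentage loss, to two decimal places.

Mean return r̄ = -18.80 / 8 = -2.3500%
Σ(r − r̄)² = (2.3 − (-2.3500))² + (-4.2 − (-2.3500))² + … = 366.3400
σ = √[366.3400 / 8] = 6.7670%
VaR = −(r̄ − z·σ) = −(-2.3500 − 1.645 × 6.7670) = −(-13.4817) = 13.4817%

13.48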